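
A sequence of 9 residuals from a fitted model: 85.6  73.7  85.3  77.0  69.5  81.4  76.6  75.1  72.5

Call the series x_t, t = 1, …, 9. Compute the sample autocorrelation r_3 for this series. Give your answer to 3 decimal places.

0.224

Mean x̄ = (85.6 + 73.7 + 85.3 + 77.0 + 69.5 + 81.4 + 76.6 + 75.1 + 72.5)/9 = 77.4111
Σ(x_t−x̄)(x_{t+3}−x̄) = (-3.3665) + (29.3590) + (31.4679) + (0.3335) + (18.2835) + (-19.5899) = 56.4874
Denominator Σ(x_t−x̄)² = 251.8489
r_3 = 56.4874 / 251.8489 = 0.224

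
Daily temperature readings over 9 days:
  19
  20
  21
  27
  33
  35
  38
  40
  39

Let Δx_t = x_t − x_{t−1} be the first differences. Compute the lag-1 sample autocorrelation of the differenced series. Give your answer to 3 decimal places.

First differences Δx: 1, 1, 6, 6, 2, 3, 2, -1
Mean of differences = 2.5000
Numerator Σ(Δx_t−Δx̄)(Δx_{t+1}−Δx̄) = 8.7500
Denominator Σ(Δx_t−Δx̄)² = 42.0000
r_1(Δx) = 8.7500 / 42.0000 = 0.208

0.208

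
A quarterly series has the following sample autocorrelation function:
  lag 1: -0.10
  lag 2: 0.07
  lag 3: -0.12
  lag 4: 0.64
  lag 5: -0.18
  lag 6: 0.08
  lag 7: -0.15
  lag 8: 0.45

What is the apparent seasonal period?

4

The largest autocorrelation is r_4 = 0.64, with a weaker echo at lag 8 (0.45); the remaining lags stay at or below 0.08.
The dominant spike at lag 4 indicates a seasonal period of 4.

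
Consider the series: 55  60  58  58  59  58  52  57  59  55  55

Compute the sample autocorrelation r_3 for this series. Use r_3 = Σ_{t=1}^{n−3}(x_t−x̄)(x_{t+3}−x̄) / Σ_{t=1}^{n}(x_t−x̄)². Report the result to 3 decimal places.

Mean x̄ = (55 + 60 + 58 + 58 + 59 + 58 + 52 + 57 + 59 + 55 + 55)/11 = 56.9091
Numerator Σ_{t=1}^{8}(x_t−x̄)(x_{t+3}−x̄) = 11.8843
Denominator Σ(x_t−x̄)² = 56.9091
r_3 = 11.8843 / 56.9091 = 0.209

0.209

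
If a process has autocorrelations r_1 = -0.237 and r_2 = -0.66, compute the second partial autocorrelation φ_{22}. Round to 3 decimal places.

-0.759

φ_{22} = (r_2 − r_1²) / (1 − r_1²)
r_1² = (-0.237)² = 0.056169
Numerator = -0.66 − 0.0562 = -0.7162; denominator = 1 − 0.0562 = 0.9438
φ_{22} = -0.7162 / 0.9438 = -0.759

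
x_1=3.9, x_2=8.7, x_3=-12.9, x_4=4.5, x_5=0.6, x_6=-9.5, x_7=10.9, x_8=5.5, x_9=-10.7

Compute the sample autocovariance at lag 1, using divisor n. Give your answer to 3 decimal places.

-26.964

Mean x̄ = (3.9 + 8.7 − 12.9 + 4.5 + 0.6 − 9.5 + 10.9 + 5.5 − 10.7)/9 = 0.1111
Σ_{t=1}^{8}(x_t−x̄)(x_{t+1}−x̄) = -242.6790
γ_1 = -242.6790 / 9 = -26.964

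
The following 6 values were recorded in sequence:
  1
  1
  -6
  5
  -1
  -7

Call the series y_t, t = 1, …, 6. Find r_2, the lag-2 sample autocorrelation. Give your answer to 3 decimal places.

Mean ȳ = (1 + 1 − 6 + 5 − 1 − 7)/6 = -1.1667
Σ(y_t−ȳ)(y_{t+2}−ȳ) = (-10.4722) + (13.3611) + (-0.8056) + (-35.9722) = -33.8889
Denominator Σ(y_t−ȳ)² = 104.8333
r_2 = -33.8889 / 104.8333 = -0.323

-0.323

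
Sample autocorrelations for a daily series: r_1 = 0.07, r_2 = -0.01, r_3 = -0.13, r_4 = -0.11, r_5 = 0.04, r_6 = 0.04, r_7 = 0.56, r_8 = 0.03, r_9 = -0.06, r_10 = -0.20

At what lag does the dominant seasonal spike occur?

The largest autocorrelation is r_7 = 0.56; the remaining lags stay at or below 0.07.
The dominant spike at lag 7 indicates a seasonal period of 7.

7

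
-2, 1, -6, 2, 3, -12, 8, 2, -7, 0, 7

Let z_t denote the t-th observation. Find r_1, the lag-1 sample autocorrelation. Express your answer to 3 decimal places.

Mean z̄ = (-2 + 1 − 6 + 2 + 3 − 12 + 8 + 2 − 7 + 0 + 7)/11 = -0.3636
Numerator Σ_{t=1}^{10}(z_t−z̄)(z_{t+1}−z̄) = -147.4050
Denominator Σ(z_t−z̄)² = 362.5455
r_1 = -147.4050 / 362.5455 = -0.407

-0.407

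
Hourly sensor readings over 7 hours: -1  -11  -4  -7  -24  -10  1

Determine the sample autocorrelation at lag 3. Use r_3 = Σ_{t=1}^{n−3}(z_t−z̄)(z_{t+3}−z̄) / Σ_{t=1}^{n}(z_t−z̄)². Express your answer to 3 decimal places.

Mean z̄ = (-1 − 11 − 4 − 7 − 24 − 10 + 1)/7 = -8.0000
Deviations from mean: 7.0000, -3.0000, 4.0000, 1.0000, -16.0000, -2.0000, 9.0000
Numerator Σ_{t=1}^{4}(z_t−z̄)(z_{t+3}−z̄) = 56.0000
Denominator Σ(z_t−z̄)² = 416.0000
r_3 = 56.0000 / 416.0000 = 0.135

0.135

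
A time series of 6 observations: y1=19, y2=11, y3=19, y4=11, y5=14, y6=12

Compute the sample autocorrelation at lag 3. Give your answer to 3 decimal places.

-0.355

Mean ȳ = (19 + 11 + 19 + 11 + 14 + 12)/6 = 14.3333
Deviations from mean: 4.6667, -3.3333, 4.6667, -3.3333, -0.3333, -2.3333
Numerator Σ_{t=1}^{3}(y_t−ȳ)(y_{t+3}−ȳ) = -25.3333
Denominator Σ(y_t−ȳ)² = 71.3333
r_3 = -25.3333 / 71.3333 = -0.355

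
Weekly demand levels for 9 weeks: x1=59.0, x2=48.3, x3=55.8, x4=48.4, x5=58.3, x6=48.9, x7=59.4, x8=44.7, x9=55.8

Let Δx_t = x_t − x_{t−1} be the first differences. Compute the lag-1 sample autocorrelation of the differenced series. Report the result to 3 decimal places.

First differences Δx: -10.7, 7.5, -7.4, 9.9, -9.4, 10.5, -14.7, 11.1
Mean of differences = -0.4000
Numerator Σ(Δx_t−Δx̄)(Δx_{t+1}−Δx̄) = -719.8900
Denominator Σ(Δx_t−Δx̄)² = 860.1400
r_1(Δx) = -719.8900 / 860.1400 = -0.837

-0.837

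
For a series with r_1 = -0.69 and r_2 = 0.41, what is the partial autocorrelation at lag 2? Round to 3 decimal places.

-0.126

φ_{22} = (r_2 − r_1²) / (1 − r_1²)
r_1² = (-0.69)² = 0.4761
Numerator = 0.41 − 0.4761 = -0.0661; denominator = 1 − 0.4761 = 0.5239
φ_{22} = -0.0661 / 0.5239 = -0.126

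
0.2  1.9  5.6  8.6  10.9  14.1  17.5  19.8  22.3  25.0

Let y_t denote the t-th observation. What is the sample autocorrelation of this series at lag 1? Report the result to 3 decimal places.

0.714

Mean ȳ = (0.2 + 1.9 + 5.6 + 8.6 + 10.9 + 14.1 + 17.5 + 19.8 + 22.3 + 25.0)/10 = 12.5900
Numerator Σ_{t=1}^{9}(y_t−ȳ)(y_{t+1}−ȳ) = 472.5789
Denominator Σ(y_t−ȳ)² = 662.0890
r_1 = 472.5789 / 662.0890 = 0.714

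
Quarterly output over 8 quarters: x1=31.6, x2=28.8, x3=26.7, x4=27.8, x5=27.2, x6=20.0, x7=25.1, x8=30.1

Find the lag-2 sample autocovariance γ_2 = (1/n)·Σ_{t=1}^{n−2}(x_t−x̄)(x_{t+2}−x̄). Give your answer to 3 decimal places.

-3.339

Mean x̄ = (31.6 + 28.8 + 26.7 + 27.8 + 27.2 + 20.0 + 25.1 + 30.1)/8 = 27.1625
Σ_{t=1}^{6}(x_t−x̄)(x_{t+2}−x̄) = -26.7091
γ_2 = -26.7091 / 8 = -3.339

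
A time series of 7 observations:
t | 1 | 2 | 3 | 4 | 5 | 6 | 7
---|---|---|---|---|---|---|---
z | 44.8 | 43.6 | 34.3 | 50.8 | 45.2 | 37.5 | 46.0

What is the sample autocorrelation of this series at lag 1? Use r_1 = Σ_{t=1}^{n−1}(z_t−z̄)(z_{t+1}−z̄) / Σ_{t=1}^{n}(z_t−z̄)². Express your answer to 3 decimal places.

Mean z̄ = (44.8 + 43.6 + 34.3 + 50.8 + 45.2 + 37.5 + 46.0)/7 = 43.1714
Deviations from mean: 1.6286, 0.4286, -8.8714, 7.6286, 2.0286, -5.6714, 2.8286
Σ(z_t−z̄)(z_{t+1}−z̄) = (0.6980) + (-3.8020) + (-67.6763) + (15.4751) + (-11.5049) + (-16.0420) = -82.8522
Denominator Σ(z_t−z̄)² = 184.0143
r_1 = -82.8522 / 184.0143 = -0.450

-0.450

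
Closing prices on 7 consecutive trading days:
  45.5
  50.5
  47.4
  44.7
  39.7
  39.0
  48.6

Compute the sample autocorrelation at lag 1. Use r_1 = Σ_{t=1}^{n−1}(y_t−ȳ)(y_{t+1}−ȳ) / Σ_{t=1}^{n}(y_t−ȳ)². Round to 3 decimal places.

Mean ȳ = (45.5 + 50.5 + 47.4 + 44.7 + 39.7 + 39.0 + 48.6)/7 = 45.0571
Deviations from mean: 0.4429, 5.4429, 2.3429, -0.3571, -5.3571, -6.0571, 3.5429
Σ(y_t−ȳ)(y_{t+1}−ȳ) = (2.4104) + (12.7518) + (-0.8367) + (1.9133) + (32.4490) + (-21.4596) = 27.2282
Denominator Σ(y_t−ȳ)² = 113.3771
r_1 = 27.2282 / 113.3771 = 0.240

0.240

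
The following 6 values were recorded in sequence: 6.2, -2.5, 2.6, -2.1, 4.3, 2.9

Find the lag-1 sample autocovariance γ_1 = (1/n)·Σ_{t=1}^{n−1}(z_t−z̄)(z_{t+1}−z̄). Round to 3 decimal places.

Mean z̄ = (6.2 − 2.5 + 2.6 − 2.1 + 4.3 + 2.9)/6 = 1.9000
Deviations: 4.3000, -4.4000, 0.7000, -4.0000, 2.4000, 1.0000
Σ_{t=1}^{5}(z_t−z̄)(z_{t+1}−z̄) = -32.0000
γ_1 = -32.0000 / 6 = -5.333

-5.333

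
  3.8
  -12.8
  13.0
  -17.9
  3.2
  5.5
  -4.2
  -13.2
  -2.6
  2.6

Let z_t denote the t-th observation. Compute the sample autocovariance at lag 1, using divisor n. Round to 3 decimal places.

-49.817

Mean z̄ = (3.8 − 12.8 + 13.0 − 17.9 + 3.2 + 5.5 − 4.2 − 13.2 − 2.6 + 2.6)/10 = -2.2600
Σ_{t=1}^{9}(z_t−z̄)(z_{t+1}−z̄) = -498.1676
γ_1 = -498.1676 / 10 = -49.817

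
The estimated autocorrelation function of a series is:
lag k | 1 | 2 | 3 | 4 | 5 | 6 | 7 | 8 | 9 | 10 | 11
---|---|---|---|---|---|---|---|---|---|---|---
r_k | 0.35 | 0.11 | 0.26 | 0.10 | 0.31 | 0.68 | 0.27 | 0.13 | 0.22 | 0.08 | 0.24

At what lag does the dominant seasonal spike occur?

6

The largest autocorrelation is r_6 = 0.68; the remaining lags stay at or below 0.35. The elevated value at lag 1 (0.35), dropping to 0.11 at lag 2, reflects decaying short-term dependence rather than seasonality.
The dominant spike at lag 6 indicates a seasonal period of 6.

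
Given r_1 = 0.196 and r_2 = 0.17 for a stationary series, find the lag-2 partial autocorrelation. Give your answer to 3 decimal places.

0.137

φ_{22} = (r_2 − r_1²) / (1 − r_1²)
r_1² = (0.196)² = 0.038416
Numerator = 0.17 − 0.0384 = 0.1316; denominator = 1 − 0.0384 = 0.9616
φ_{22} = 0.1316 / 0.9616 = 0.137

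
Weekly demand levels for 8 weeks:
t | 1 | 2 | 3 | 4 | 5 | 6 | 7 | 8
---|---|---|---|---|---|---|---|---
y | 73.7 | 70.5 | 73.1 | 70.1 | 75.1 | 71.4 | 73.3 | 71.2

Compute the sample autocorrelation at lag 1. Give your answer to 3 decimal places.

Mean ȳ = (73.7 + 70.5 + 73.1 + 70.1 + 75.1 + 71.4 + 73.3 + 71.2)/8 = 72.3000
Deviations from mean: 1.4000, -1.8000, 0.8000, -2.2000, 2.8000, -0.9000, 1.0000, -1.1000
Σ(y_t−ȳ)(y_{t+1}−ȳ) = (-2.5200) + (-1.4400) + (-1.7600) + (-6.1600) + (-2.5200) + (-0.9000) + (-1.1000) = -16.4000
Denominator Σ(y_t−ȳ)² = 21.5400
r_1 = -16.4000 / 21.5400 = -0.761

-0.761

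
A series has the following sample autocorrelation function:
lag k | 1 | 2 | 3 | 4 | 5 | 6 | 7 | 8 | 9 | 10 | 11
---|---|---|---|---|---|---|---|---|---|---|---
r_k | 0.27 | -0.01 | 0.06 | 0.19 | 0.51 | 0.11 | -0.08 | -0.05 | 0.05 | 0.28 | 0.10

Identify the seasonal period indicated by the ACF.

The largest autocorrelation is r_5 = 0.51, with a weaker echo at lag 10 (0.28); the remaining lags stay at or below 0.27.
The dominant spike at lag 5 indicates a seasonal period of 5.

5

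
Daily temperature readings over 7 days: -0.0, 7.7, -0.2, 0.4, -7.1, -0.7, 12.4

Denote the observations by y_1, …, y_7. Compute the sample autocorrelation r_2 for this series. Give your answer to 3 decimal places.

Mean ȳ = (-0.0 + 7.7 − 0.2 + 0.4 − 7.1 − 0.7 + 12.4)/7 = 1.7857
Deviations from mean: -1.7857, 5.9143, -1.9857, -1.3857, -8.8857, -2.4857, 10.6143
Σ(y_t−ȳ)(y_{t+2}−ȳ) = (3.5459) + (-8.1955) + (17.6445) + (3.4445) + (-94.3155) = -77.8761
Denominator Σ(y_t−ȳ)² = 241.8286
r_2 = -77.8761 / 241.8286 = -0.322

-0.322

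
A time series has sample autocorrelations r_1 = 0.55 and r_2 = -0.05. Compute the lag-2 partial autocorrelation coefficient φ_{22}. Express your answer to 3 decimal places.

φ_{22} = (r_2 − r_1²) / (1 − r_1²)
r_1² = (0.55)² = 0.3025
Numerator = -0.05 − 0.3025 = -0.3525; denominator = 1 − 0.3025 = 0.6975
φ_{22} = -0.3525 / 0.6975 = -0.505

-0.505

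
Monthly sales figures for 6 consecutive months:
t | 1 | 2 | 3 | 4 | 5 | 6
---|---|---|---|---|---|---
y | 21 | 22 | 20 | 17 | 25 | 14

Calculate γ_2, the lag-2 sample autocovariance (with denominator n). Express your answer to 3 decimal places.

Mean ȳ = (21 + 22 + 20 + 17 + 25 + 14)/6 = 19.8333
Deviations: 1.1667, 2.1667, 0.1667, -2.8333, 5.1667, -5.8333
Σ_{t=1}^{4}(y_t−ȳ)(y_{t+2}−ȳ) = 11.4444
γ_2 = 11.4444 / 6 = 1.907

1.907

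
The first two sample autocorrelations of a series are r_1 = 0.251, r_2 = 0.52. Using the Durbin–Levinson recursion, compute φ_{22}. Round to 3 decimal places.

0.488

φ_{22} = (r_2 − r_1²) / (1 − r_1²)
r_1² = (0.251)² = 0.063001
Numerator = 0.52 − 0.0630 = 0.4570; denominator = 1 − 0.0630 = 0.9370
φ_{22} = 0.4570 / 0.9370 = 0.488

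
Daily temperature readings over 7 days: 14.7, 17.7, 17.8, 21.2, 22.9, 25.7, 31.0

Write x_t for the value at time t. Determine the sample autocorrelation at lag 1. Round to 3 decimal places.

0.470

Mean x̄ = (14.7 + 17.7 + 17.8 + 21.2 + 22.9 + 25.7 + 31.0)/7 = 21.5714
Numerator Σ_{t=1}^{6}(x_t−x̄)(x_{t+1}−x̄) = 86.5220
Denominator Σ(x_t−x̄)² = 184.2743
r_1 = 86.5220 / 184.2743 = 0.470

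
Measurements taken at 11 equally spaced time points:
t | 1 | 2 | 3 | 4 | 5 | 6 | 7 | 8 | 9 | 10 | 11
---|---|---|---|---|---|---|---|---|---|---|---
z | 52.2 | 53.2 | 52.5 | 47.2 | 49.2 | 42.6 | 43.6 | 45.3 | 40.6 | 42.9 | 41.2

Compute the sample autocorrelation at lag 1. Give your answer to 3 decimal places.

Mean z̄ = (52.2 + 53.2 + 52.5 + 47.2 + 49.2 + 42.6 + 43.6 + 45.3 + 40.6 + 42.9 + 41.2)/11 = 46.4091
Numerator Σ_{t=1}^{10}(z_t−z̄)(z_{t+1}−z̄) = 136.0045
Denominator Σ(z_t−z̄)² = 221.9891
r_1 = 136.0045 / 221.9891 = 0.613

0.613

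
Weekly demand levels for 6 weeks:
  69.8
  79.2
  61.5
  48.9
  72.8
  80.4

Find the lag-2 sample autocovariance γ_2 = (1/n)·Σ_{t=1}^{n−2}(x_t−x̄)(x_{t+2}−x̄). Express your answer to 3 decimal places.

Mean x̄ = (69.8 + 79.2 + 61.5 + 48.9 + 72.8 + 80.4)/6 = 68.7667
Σ_{t=1}^{4}(x_t−x̄)(x_{t+2}−x̄) = -475.2089
γ_2 = -475.2089 / 6 = -79.201

-79.201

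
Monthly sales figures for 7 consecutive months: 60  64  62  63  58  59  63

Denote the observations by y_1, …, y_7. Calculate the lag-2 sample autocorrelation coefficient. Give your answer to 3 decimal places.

-0.260

Mean ȳ = (60 + 64 + 62 + 63 + 58 + 59 + 63)/7 = 61.2857
Σ(y_t−ȳ)(y_{t+2}−ȳ) = (-0.9184) + (4.6531) + (-2.3469) + (-3.9184) + (-5.6327) = -8.1633
Denominator Σ(y_t−ȳ)² = 31.4286
r_2 = -8.1633 / 31.4286 = -0.260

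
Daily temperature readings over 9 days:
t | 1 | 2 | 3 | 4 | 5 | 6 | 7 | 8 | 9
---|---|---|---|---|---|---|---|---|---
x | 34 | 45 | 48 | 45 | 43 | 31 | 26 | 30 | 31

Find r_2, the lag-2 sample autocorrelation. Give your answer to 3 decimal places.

0.170

Mean x̄ = (34 + 45 + 48 + 45 + 43 + 31 + 26 + 30 + 31)/9 = 37.0000
Σ(x_t−x̄)(x_{t+2}−x̄) = (-33.0000) + (64.0000) + (66.0000) + (-48.0000) + (-66.0000) + (42.0000) + (66.0000) = 91.0000
Denominator Σ(x_t−x̄)² = 536.0000
r_2 = 91.0000 / 536.0000 = 0.170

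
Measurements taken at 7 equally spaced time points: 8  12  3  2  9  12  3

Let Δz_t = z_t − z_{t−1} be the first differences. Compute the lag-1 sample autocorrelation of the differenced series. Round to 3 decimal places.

First differences Δz: 4, -9, -1, 7, 3, -9
Mean of differences = -0.8333
Numerator Σ(Δz_t−Δz̄)(Δz_{t+1}−Δz̄) = -40.6944
Denominator Σ(Δz_t−Δz̄)² = 232.8333
r_1(Δz) = -40.6944 / 232.8333 = -0.175

-0.175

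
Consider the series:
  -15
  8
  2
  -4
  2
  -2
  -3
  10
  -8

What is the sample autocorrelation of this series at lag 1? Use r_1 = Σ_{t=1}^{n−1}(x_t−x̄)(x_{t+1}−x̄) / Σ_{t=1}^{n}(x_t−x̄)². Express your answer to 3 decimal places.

Mean x̄ = (-15 + 8 + 2 − 4 + 2 − 2 − 3 + 10 − 8)/9 = -1.1111
Numerator Σ_{t=1}^{8}(x_t−x̄)(x_{t+1}−x̄) = -214.7901
Denominator Σ(x_t−x̄)² = 478.8889
r_1 = -214.7901 / 478.8889 = -0.449

-0.449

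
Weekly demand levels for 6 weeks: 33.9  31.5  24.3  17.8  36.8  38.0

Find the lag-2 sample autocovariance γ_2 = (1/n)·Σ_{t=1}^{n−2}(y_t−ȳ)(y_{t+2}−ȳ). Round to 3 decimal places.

-28.387

Mean ȳ = (33.9 + 31.5 + 24.3 + 17.8 + 36.8 + 38.0)/6 = 30.3833
Deviations: 3.5167, 1.1167, -6.0833, -12.5833, 6.4167, 7.6167
Σ_{t=1}^{4}(y_t−ȳ)(y_{t+2}−ȳ) = -170.3222
γ_2 = -170.3222 / 6 = -28.387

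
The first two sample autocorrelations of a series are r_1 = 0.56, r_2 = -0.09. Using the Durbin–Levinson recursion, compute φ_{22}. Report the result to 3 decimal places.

φ_{22} = (r_2 − r_1²) / (1 − r_1²)
r_1² = (0.56)² = 0.3136
Numerator = -0.09 − 0.3136 = -0.4036; denominator = 1 − 0.3136 = 0.6864
φ_{22} = -0.4036 / 0.6864 = -0.588

-0.588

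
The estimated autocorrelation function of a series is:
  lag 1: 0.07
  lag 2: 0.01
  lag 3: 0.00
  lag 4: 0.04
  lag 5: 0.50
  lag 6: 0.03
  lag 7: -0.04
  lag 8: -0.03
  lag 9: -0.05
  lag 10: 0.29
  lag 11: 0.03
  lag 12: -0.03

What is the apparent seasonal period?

The largest autocorrelation is r_5 = 0.50, with a weaker echo at lag 10 (0.29); the remaining lags stay at or below 0.07.
The dominant spike at lag 5 indicates a seasonal period of 5.

5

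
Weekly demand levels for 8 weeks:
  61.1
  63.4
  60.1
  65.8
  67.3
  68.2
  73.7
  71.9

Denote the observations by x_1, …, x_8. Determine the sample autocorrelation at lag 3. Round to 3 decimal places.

-0.063

Mean x̄ = (61.1 + 63.4 + 60.1 + 65.8 + 67.3 + 68.2 + 73.7 + 71.9)/8 = 66.4375
Deviations from mean: -5.3375, -3.0375, -6.3375, -0.6375, 0.8625, 1.7625, 7.2625, 5.4625
Numerator Σ_{t=1}^{5}(x_t−x̄)(x_{t+3}−x̄) = -10.3055
Denominator Σ(x_t−x̄)² = 164.7188
r_3 = -10.3055 / 164.7188 = -0.063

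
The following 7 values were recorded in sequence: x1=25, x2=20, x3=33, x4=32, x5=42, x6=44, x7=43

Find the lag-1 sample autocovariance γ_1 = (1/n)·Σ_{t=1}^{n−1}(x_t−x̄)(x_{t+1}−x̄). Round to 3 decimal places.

42.262

Mean x̄ = (25 + 20 + 33 + 32 + 42 + 44 + 43)/7 = 34.1429
Deviations: -9.1429, -14.1429, -1.1429, -2.1429, 7.8571, 9.8571, 8.8571
Σ_{t=1}^{6}(x_t−x̄)(x_{t+1}−x̄) = 295.8367
γ_1 = 295.8367 / 7 = 42.262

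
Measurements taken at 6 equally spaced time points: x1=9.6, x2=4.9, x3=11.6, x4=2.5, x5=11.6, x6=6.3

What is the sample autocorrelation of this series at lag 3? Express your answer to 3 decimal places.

-0.371

Mean x̄ = (9.6 + 4.9 + 11.6 + 2.5 + 11.6 + 6.3)/6 = 7.7500
Deviations from mean: 1.8500, -2.8500, 3.8500, -5.2500, 3.8500, -1.4500
Σ(x_t−x̄)(x_{t+3}−x̄) = (-9.7125) + (-10.9725) + (-5.5825) = -26.2675
Denominator Σ(x_t−x̄)² = 70.8550
r_3 = -26.2675 / 70.8550 = -0.371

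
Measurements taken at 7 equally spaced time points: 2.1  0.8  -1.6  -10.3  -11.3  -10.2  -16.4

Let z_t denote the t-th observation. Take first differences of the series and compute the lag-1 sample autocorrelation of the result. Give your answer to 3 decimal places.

First differences Δz: -1.3, -2.4, -8.7, -1.0, 1.1, -6.2
Mean of differences = -3.0833
Numerator Σ(Δz_t−Δz̄)(Δz_{t+1}−Δz̄) = -18.6436
Denominator Σ(Δz_t−Δz̄)² = 66.7483
r_1(Δz) = -18.6436 / 66.7483 = -0.279

-0.279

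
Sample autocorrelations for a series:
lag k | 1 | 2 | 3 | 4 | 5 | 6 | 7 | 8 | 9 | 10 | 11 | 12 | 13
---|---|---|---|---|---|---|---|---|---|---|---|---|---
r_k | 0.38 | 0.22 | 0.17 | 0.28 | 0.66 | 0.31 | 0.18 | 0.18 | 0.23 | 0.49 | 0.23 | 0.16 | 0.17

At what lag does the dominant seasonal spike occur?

The largest autocorrelation is r_5 = 0.66, with a weaker echo at lag 10 (0.49); the remaining lags stay at or below 0.38. The elevated value at lag 1 (0.38), dropping to 0.22 at lag 2, reflects decaying short-term dependence rather than seasonality.
The dominant spike at lag 5 indicates a seasonal period of 5.

5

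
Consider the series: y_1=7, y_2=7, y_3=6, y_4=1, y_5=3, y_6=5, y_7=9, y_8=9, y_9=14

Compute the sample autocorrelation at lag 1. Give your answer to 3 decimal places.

0.440

Mean ȳ = (7 + 7 + 6 + 1 + 3 + 5 + 9 + 9 + 14)/9 = 6.7778
Numerator Σ_{t=1}^{8}(y_t−ȳ)(y_{t+1}−ȳ) = 49.9506
Denominator Σ(y_t−ȳ)² = 113.5556
r_1 = 49.9506 / 113.5556 = 0.440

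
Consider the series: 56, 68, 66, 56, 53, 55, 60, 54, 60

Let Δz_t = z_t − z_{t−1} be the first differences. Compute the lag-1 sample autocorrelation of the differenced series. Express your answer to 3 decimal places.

First differences Δz: 12, -2, -10, -3, 2, 5, -6, 6
Mean of differences = 0.5000
Numerator Σ(Δz_t−Δz̄)(Δz_{t+1}−Δz̄) = -29.2500
Denominator Σ(Δz_t−Δz̄)² = 356.0000
r_1(Δz) = -29.2500 / 356.0000 = -0.082

-0.082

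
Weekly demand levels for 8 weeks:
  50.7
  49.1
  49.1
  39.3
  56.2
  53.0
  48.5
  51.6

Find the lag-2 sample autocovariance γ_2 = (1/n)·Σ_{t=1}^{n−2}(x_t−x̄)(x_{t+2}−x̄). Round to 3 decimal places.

-4.266

Mean x̄ = (50.7 + 49.1 + 49.1 + 39.3 + 56.2 + 53.0 + 48.5 + 51.6)/8 = 49.6875
Deviations: 1.0125, -0.5875, -0.5875, -10.3875, 6.5125, 3.3125, -1.1875, 1.9125
Σ_{t=1}^{6}(x_t−x̄)(x_{t+2}−x̄) = -34.1253
γ_2 = -34.1253 / 8 = -4.266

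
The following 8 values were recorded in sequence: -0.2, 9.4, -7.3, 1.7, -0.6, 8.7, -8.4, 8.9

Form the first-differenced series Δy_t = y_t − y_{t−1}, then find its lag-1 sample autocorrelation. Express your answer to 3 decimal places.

First differences Δy: 9.6, -16.7, 9.0, -2.3, 9.3, -17.1, 17.3
Mean of differences = 1.3000
Numerator Σ(Δy_t−Δȳ)(Δy_{t+1}−Δȳ) = -786.1200
Denominator Σ(Δy_t−Δȳ)² = 1123.7000
r_1(Δy) = -786.1200 / 1123.7000 = -0.700

-0.700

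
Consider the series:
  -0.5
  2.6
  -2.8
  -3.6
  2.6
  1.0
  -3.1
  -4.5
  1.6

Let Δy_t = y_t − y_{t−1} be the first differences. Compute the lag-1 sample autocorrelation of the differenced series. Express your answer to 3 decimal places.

-0.160

First differences Δy: 3.1, -5.4, -0.8, 6.2, -1.6, -4.1, -1.4, 6.1
Mean of differences = 0.2625
Numerator Σ(Δy_t−Δȳ)(Δy_{t+1}−Δȳ) = -21.7452
Denominator Σ(Δy_t−Δȳ)² = 135.8388
r_1(Δy) = -21.7452 / 135.8388 = -0.160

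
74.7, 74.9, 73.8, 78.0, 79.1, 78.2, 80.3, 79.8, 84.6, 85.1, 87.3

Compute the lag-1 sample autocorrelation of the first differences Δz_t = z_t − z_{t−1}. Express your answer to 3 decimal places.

-0.462

First differences Δz: 0.2, -1.1, 4.2, 1.1, -0.9, 2.1, -0.5, 4.8, 0.5, 2.2
Mean of differences = 1.2600
Numerator Σ(Δz_t−Δz̄)(Δz_{t+1}−Δz̄) = -17.4896
Denominator Σ(Δz_t−Δz̄)² = 37.8240
r_1(Δz) = -17.4896 / 37.8240 = -0.462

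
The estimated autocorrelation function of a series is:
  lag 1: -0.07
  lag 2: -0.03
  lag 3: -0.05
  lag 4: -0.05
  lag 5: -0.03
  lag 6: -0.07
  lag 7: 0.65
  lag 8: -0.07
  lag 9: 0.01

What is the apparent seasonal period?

7

The largest autocorrelation is r_7 = 0.65; the remaining lags stay at or below 0.01.
The dominant spike at lag 7 indicates a seasonal period of 7.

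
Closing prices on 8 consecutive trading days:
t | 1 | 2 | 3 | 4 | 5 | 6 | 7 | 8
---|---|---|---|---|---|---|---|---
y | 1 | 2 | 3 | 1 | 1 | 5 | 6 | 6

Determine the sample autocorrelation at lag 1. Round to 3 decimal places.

Mean ȳ = (1 + 2 + 3 + 1 + 1 + 5 + 6 + 6)/8 = 3.1250
Σ(y_t−ȳ)(y_{t+1}−ȳ) = (2.3906) + (0.1406) + (0.2656) + (4.5156) + (-3.9844) + (5.3906) + (8.2656) = 16.9844
Denominator Σ(y_t−ȳ)² = 34.8750
r_1 = 16.9844 / 34.8750 = 0.487

0.487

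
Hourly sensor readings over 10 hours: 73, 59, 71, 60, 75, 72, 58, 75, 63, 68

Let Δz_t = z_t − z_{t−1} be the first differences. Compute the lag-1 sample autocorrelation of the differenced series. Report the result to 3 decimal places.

-0.719

First differences Δz: -14, 12, -11, 15, -3, -14, 17, -12, 5
Mean of differences = -0.5556
Numerator Σ(Δz_t−Δz̄)(Δz_{t+1}−Δz̄) = -968.0864
Denominator Σ(Δz_t−Δz̄)² = 1346.2222
r_1(Δz) = -968.0864 / 1346.2222 = -0.719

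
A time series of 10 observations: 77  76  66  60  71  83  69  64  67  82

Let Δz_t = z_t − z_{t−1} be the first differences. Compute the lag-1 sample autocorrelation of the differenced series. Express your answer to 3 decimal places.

First differences Δz: -1, -10, -6, 11, 12, -14, -5, 3, 15
Mean of differences = 0.5556
Numerator Σ(Δz_t−Δz̄)(Δz_{t+1}−Δz̄) = 72.6914
Denominator Σ(Δz_t−Δz̄)² = 854.2222
r_1(Δz) = 72.6914 / 854.2222 = 0.085

0.085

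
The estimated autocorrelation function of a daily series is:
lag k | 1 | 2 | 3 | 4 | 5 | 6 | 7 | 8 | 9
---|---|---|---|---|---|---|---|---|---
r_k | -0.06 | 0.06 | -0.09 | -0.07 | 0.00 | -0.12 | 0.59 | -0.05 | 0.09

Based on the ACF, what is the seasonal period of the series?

7

The largest autocorrelation is r_7 = 0.59; the remaining lags stay at or below 0.09.
The dominant spike at lag 7 indicates a seasonal period of 7.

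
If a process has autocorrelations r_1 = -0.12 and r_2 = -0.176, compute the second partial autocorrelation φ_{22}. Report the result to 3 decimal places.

φ_{22} = (r_2 − r_1²) / (1 − r_1²)
r_1² = (-0.12)² = 0.0144
Numerator = -0.176 − 0.0144 = -0.1904; denominator = 1 − 0.0144 = 0.9856
φ_{22} = -0.1904 / 0.9856 = -0.193

-0.193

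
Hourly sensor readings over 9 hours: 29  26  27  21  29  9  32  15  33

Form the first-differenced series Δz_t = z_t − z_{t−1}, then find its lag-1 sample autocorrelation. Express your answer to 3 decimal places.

-0.830

First differences Δz: -3, 1, -6, 8, -20, 23, -17, 18
Mean of differences = 0.5000
Numerator Σ(Δz_t−Δz̄)(Δz_{t+1}−Δz̄) = -1368.7500
Denominator Σ(Δz_t−Δz̄)² = 1650.0000
r_1(Δz) = -1368.7500 / 1650.0000 = -0.830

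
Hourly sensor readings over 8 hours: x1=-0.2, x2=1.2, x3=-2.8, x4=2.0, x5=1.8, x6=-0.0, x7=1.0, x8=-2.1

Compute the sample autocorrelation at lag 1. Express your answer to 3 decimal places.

Mean x̄ = (-0.2 + 1.2 − 2.8 + 2.0 + 1.8 − 0.0 + 1.0 − 2.1)/8 = 0.1125
Deviations from mean: -0.3125, 1.0875, -2.9125, 1.8875, 1.6875, -0.1125, 0.8875, -2.2125
Σ(x_t−x̄)(x_{t+1}−x̄) = (-0.3398) + (-3.1673) + (-5.4973) + (3.1852) + (-0.1898) + (-0.0998) + (-1.9636) = -8.0727
Denominator Σ(x_t−x̄)² = 21.8688
r_1 = -8.0727 / 21.8688 = -0.369

-0.369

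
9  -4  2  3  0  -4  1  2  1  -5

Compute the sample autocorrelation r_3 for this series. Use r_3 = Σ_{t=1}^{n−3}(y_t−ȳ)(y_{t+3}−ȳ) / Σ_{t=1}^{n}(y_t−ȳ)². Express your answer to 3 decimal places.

0.079

Mean ȳ = (9 − 4 + 2 + 3 + 0 − 4 + 1 + 2 + 1 − 5)/10 = 0.5000
Numerator Σ_{t=1}^{7}(y_t−ȳ)(y_{t+3}−ȳ) = 12.2500
Denominator Σ(y_t−ȳ)² = 154.5000
r_3 = 12.2500 / 154.5000 = 0.079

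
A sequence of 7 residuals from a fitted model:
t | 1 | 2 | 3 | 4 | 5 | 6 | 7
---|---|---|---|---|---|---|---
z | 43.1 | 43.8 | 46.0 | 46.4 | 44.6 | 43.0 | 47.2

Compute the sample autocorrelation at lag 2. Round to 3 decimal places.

-0.440

Mean z̄ = (43.1 + 43.8 + 46.0 + 46.4 + 44.6 + 43.0 + 47.2)/7 = 44.8714
Numerator Σ_{t=1}^{5}(z_t−z̄)(z_{t+2}−z̄) = -7.4359
Denominator Σ(z_t−z̄)² = 16.8943
r_2 = -7.4359 / 16.8943 = -0.440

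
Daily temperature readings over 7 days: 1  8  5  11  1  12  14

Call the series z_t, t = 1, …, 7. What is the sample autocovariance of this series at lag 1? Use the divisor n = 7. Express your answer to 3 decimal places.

-5.149

Mean z̄ = (1 + 8 + 5 + 11 + 1 + 12 + 14)/7 = 7.4286
Σ_{t=1}^{6}(z_t−z̄)(z_{t+1}−z̄) = -36.0408
γ_1 = -36.0408 / 7 = -5.149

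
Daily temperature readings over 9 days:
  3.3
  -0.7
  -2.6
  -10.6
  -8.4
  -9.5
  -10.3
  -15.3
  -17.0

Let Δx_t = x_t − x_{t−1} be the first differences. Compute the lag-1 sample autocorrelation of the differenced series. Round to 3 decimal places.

-0.410

First differences Δx: -4.0, -1.9, -8.0, 2.2, -1.1, -0.8, -5.0, -1.7
Mean of differences = -2.5375
Numerator Σ(Δx_t−Δx̄)(Δx_{t+1}−Δx̄) = -27.3264
Denominator Σ(Δx_t−Δx̄)² = 66.6788
r_1(Δx) = -27.3264 / 66.6788 = -0.410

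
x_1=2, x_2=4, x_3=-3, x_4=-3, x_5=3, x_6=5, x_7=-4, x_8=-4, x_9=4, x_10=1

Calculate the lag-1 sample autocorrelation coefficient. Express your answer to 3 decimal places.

-0.053

Mean x̄ = (2 + 4 − 3 − 3 + 3 + 5 − 4 − 4 + 4 + 1)/10 = 0.5000
Numerator Σ_{t=1}^{9}(x_t−x̄)(x_{t+1}−x̄) = -6.2500
Denominator Σ(x_t−x̄)² = 118.5000
r_1 = -6.2500 / 118.5000 = -0.053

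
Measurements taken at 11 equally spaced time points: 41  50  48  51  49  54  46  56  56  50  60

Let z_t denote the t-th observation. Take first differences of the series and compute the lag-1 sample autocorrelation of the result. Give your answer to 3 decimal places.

First differences Δz: 9, -2, 3, -2, 5, -8, 10, 0, -6, 10
Mean of differences = 1.9000
Numerator Σ(Δz_t−Δz̄)(Δz_{t+1}−Δz̄) = -223.6100
Denominator Σ(Δz_t−Δz̄)² = 386.9000
r_1(Δz) = -223.6100 / 386.9000 = -0.578

-0.578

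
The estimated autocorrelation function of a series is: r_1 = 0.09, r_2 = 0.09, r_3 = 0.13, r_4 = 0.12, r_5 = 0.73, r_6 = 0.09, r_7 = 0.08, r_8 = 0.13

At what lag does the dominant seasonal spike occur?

The largest autocorrelation is r_5 = 0.73; the remaining lags stay at or below 0.13.
The dominant spike at lag 5 indicates a seasonal period of 5.

5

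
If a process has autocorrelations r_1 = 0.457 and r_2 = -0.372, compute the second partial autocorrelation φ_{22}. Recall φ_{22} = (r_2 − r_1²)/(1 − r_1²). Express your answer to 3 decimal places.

-0.734

φ_{22} = (r_2 − r_1²) / (1 − r_1²)
r_1² = (0.457)² = 0.208849
Numerator = -0.372 − 0.2088 = -0.5808; denominator = 1 − 0.2088 = 0.7912
φ_{22} = -0.5808 / 0.7912 = -0.734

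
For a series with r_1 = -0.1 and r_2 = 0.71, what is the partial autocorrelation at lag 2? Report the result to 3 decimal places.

φ_{22} = (r_2 − r_1²) / (1 − r_1²)
r_1² = (-0.1)² = 0.01
Numerator = 0.71 − 0.0100 = 0.7000; denominator = 1 − 0.0100 = 0.9900
φ_{22} = 0.7000 / 0.9900 = 0.707

0.707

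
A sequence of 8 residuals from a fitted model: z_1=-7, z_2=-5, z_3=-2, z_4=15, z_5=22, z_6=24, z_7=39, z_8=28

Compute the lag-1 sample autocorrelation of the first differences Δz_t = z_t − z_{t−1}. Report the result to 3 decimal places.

First differences Δz: 2, 3, 17, 7, 2, 15, -11
Mean of differences = 5.0000
Numerator Σ(Δz_t−Δz̄)(Δz_{t+1}−Δz̄) = -190.0000
Denominator Σ(Δz_t−Δz̄)² = 526.0000
r_1(Δz) = -190.0000 / 526.0000 = -0.361

-0.361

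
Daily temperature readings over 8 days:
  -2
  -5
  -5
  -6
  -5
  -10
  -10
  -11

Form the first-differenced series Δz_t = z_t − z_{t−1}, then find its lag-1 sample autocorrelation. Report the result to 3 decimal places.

-0.554

First differences Δz: -3, 0, -1, 1, -5, 0, -1
Mean of differences = -1.2857
Numerator Σ(Δz_t−Δz̄)(Δz_{t+1}−Δz̄) = -14.0816
Denominator Σ(Δz_t−Δz̄)² = 25.4286
r_1(Δz) = -14.0816 / 25.4286 = -0.554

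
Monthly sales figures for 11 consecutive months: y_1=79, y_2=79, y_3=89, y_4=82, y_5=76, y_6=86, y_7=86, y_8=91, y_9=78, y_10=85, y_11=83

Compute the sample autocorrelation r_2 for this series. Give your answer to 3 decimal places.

Mean ȳ = (79 + 79 + 89 + 82 + 76 + 86 + 86 + 91 + 78 + 85 + 83)/11 = 83.0909
Numerator Σ_{t=1}^{9}(y_t−ȳ)(y_{t+2}−ȳ) = -61.6529
Denominator Σ(y_t−ȳ)² = 228.9091
r_2 = -61.6529 / 228.9091 = -0.269

-0.269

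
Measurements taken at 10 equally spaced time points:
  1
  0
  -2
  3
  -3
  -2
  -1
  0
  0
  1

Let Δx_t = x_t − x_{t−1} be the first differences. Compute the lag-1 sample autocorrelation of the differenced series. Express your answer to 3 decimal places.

-0.600

First differences Δx: -1, -2, 5, -6, 1, 1, 1, 0, 1
Mean of differences = 0.0000
Numerator Σ(Δx_t−Δx̄)(Δx_{t+1}−Δx̄) = -42.0000
Denominator Σ(Δx_t−Δx̄)² = 70.0000
r_1(Δx) = -42.0000 / 70.0000 = -0.600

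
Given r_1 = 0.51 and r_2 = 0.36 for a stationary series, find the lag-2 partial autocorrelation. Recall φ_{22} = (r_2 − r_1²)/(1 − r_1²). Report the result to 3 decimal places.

φ_{22} = (r_2 − r_1²) / (1 − r_1²)
r_1² = (0.51)² = 0.2601
Numerator = 0.36 − 0.2601 = 0.0999; denominator = 1 − 0.2601 = 0.7399
φ_{22} = 0.0999 / 0.7399 = 0.135

0.135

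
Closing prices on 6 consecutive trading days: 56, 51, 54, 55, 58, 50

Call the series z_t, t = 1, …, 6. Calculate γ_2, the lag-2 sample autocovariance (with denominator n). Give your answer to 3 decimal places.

-1.167

Mean z̄ = (56 + 51 + 54 + 55 + 58 + 50)/6 = 54.0000
Deviations: 2.0000, -3.0000, 0.0000, 1.0000, 4.0000, -4.0000
Σ_{t=1}^{4}(z_t−z̄)(z_{t+2}−z̄) = -7.0000
γ_2 = -7.0000 / 6 = -1.167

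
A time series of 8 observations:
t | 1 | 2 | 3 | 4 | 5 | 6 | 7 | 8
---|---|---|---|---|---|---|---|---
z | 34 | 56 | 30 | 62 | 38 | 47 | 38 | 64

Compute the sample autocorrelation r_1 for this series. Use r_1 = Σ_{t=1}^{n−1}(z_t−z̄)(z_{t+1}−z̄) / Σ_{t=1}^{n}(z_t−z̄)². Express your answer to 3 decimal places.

Mean z̄ = (34 + 56 + 30 + 62 + 38 + 47 + 38 + 64)/8 = 46.1250
Deviations from mean: -12.1250, 9.8750, -16.1250, 15.8750, -8.1250, 0.8750, -8.1250, 17.8750
Numerator Σ_{t=1}^{7}(z_t−z̄)(z_{t+1}−z̄) = -823.3906
Denominator Σ(z_t−z̄)² = 1208.8750
r_1 = -823.3906 / 1208.8750 = -0.681

-0.681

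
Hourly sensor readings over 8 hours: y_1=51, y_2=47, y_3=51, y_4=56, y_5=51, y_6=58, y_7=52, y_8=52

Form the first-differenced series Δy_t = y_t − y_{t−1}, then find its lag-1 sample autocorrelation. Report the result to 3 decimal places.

-0.592

First differences Δy: -4, 4, 5, -5, 7, -6, 0
Mean of differences = 0.1429
Numerator Σ(Δy_t−Δȳ)(Δy_{t+1}−Δȳ) = -98.7347
Denominator Σ(Δy_t−Δȳ)² = 166.8571
r_1(Δy) = -98.7347 / 166.8571 = -0.592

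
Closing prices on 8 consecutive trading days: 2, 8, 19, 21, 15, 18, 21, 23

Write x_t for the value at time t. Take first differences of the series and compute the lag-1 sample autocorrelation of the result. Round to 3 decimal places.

0.160

First differences Δx: 6, 11, 2, -6, 3, 3, 2
Mean of differences = 3.0000
Numerator Σ(Δx_t−Δx̄)(Δx_{t+1}−Δx̄) = 25.0000
Denominator Σ(Δx_t−Δx̄)² = 156.0000
r_1(Δx) = 25.0000 / 156.0000 = 0.160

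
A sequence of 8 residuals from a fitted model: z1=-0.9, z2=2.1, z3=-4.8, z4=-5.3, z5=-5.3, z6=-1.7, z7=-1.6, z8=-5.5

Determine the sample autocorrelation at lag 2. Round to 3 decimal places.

Mean z̄ = (-0.9 + 2.1 − 4.8 − 5.3 − 5.3 − 1.7 − 1.6 − 5.5)/8 = -2.8750
Deviations from mean: 1.9750, 4.9750, -1.9250, -2.4250, -2.4250, 1.1750, 1.2750, -2.6250
Numerator Σ_{t=1}^{6}(z_t−z̄)(z_{t+2}−z̄) = -20.2238
Denominator Σ(z_t−z̄)² = 54.0150
r_2 = -20.2238 / 54.0150 = -0.374

-0.374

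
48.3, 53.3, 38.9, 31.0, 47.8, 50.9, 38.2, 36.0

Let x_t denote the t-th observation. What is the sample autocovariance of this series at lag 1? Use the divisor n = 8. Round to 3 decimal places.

4.682

Mean x̄ = (48.3 + 53.3 + 38.9 + 31.0 + 47.8 + 50.9 + 38.2 + 36.0)/8 = 43.0500
Deviations: 5.2500, 10.2500, -4.1500, -12.0500, 4.7500, 7.8500, -4.8500, -7.0500
Σ_{t=1}^{7}(x_t−x̄)(x_{t+1}−x̄) = 37.4525
γ_1 = 37.4525 / 8 = 4.682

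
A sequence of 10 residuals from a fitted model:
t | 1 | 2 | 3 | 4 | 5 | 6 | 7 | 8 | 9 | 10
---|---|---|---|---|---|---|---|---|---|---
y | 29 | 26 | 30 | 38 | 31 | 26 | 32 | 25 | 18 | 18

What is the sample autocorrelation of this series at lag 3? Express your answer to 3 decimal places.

Mean ȳ = (29 + 26 + 30 + 38 + 31 + 26 + 32 + 25 + 18 + 18)/10 = 27.3000
Σ(y_t−ȳ)(y_{t+3}−ȳ) = (18.1900) + (-4.8100) + (-3.5100) + (50.2900) + (-8.5100) + (12.0900) + (-43.7100) = 20.0300
Denominator Σ(y_t−ȳ)² = 342.1000
r_3 = 20.0300 / 342.1000 = 0.059

0.059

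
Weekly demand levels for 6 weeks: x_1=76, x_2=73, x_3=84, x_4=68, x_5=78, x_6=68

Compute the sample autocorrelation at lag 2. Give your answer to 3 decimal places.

Mean x̄ = (76 + 73 + 84 + 68 + 78 + 68)/6 = 74.5000
Σ(x_t−x̄)(x_{t+2}−x̄) = (14.2500) + (9.7500) + (33.2500) + (42.2500) = 99.5000
Denominator Σ(x_t−x̄)² = 191.5000
r_2 = 99.5000 / 191.5000 = 0.520

0.520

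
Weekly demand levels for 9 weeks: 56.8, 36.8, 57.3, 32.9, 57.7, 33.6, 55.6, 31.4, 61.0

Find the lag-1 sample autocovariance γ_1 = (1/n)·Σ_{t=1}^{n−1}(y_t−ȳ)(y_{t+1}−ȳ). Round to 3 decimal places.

-123.560

Mean ȳ = (56.8 + 36.8 + 57.3 + 32.9 + 57.7 + 33.6 + 55.6 + 31.4 + 61.0)/9 = 47.0111
Σ_{t=1}^{8}(y_t−ȳ)(y_{t+1}−ȳ) = -1112.0368
γ_1 = -1112.0368 / 9 = -123.560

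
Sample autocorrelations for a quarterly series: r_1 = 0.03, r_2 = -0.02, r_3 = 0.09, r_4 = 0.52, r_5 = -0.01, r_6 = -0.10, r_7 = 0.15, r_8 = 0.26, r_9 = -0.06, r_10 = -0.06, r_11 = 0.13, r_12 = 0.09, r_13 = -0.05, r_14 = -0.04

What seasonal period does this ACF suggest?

The largest autocorrelation is r_4 = 0.52, with a weaker echo at lag 8 (0.26); the remaining lags stay at or below 0.15.
The dominant spike at lag 4 indicates a seasonal period of 4.

4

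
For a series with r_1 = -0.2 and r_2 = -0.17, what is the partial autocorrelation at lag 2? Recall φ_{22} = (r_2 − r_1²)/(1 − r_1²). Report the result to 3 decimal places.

φ_{22} = (r_2 − r_1²) / (1 − r_1²)
r_1² = (-0.2)² = 0.04
Numerator = -0.17 − 0.0400 = -0.2100; denominator = 1 − 0.0400 = 0.9600
φ_{22} = -0.2100 / 0.9600 = -0.219

-0.219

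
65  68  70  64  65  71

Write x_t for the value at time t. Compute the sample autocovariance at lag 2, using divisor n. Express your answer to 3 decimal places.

-4.509

Mean x̄ = (65 + 68 + 70 + 64 + 65 + 71)/6 = 67.1667
Σ_{t=1}^{4}(x_t−x̄)(x_{t+2}−x̄) = -27.0556
γ_2 = -27.0556 / 6 = -4.509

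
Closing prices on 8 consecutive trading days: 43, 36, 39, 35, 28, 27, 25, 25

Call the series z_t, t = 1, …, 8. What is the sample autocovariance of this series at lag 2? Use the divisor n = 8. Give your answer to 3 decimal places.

Mean z̄ = (43 + 36 + 39 + 35 + 28 + 27 + 25 + 25)/8 = 32.2500
Σ_{t=1}^{6}(z_t−z̄)(z_{t+2}−z̄) = 108.6250
γ_2 = 108.6250 / 8 = 13.578

13.578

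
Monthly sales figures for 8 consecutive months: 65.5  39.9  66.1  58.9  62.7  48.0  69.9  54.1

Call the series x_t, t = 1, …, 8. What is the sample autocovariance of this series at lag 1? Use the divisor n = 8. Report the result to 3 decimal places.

-60.366

Mean x̄ = (65.5 + 39.9 + 66.1 + 58.9 + 62.7 + 48.0 + 69.9 + 54.1)/8 = 58.1375
Σ_{t=1}^{7}(x_t−x̄)(x_{t+1}−x̄) = -482.9252
γ_1 = -482.9252 / 8 = -60.366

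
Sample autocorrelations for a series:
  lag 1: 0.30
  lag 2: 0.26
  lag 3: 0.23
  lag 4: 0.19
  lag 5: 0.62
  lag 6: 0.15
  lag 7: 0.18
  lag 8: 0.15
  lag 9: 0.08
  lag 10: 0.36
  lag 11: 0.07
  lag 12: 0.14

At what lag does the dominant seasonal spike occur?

5

The largest autocorrelation is r_5 = 0.62, with a weaker echo at lag 10 (0.36); the remaining lags stay at or below 0.30. The elevated value at lag 1 (0.30), dropping to 0.26 at lag 2, reflects decaying short-term dependence rather than seasonality.
The dominant spike at lag 5 indicates a seasonal period of 5.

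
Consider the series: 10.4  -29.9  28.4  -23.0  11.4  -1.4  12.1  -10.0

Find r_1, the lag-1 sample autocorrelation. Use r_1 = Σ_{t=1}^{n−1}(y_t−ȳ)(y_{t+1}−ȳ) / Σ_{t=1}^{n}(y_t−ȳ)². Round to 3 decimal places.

Mean ȳ = (10.4 − 29.9 + 28.4 − 23.0 + 11.4 − 1.4 + 12.1 − 10.0)/8 = -0.2500
Deviations from mean: 10.6500, -29.6500, 28.6500, -22.7500, 11.6500, -1.1500, 12.3500, -9.7500
Σ(y_t−ȳ)(y_{t+1}−ȳ) = (-315.7725) + (-849.4725) + (-651.7875) + (-265.0375) + (-13.3975) + (-14.2025) + (-120.4125) = -2230.0825
Denominator Σ(y_t−ȳ)² = 2715.5600
r_1 = -2230.0825 / 2715.5600 = -0.821

-0.821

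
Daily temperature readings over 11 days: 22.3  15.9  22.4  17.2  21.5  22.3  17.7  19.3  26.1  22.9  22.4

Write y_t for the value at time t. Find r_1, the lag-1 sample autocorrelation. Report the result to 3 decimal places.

Mean ȳ = (22.3 + 15.9 + 22.4 + 17.2 + 21.5 + 22.3 + 17.7 + 19.3 + 26.1 + 22.9 + 22.4)/11 = 20.9091
Numerator Σ_{t=1}^{10}(y_t−ȳ)(y_{t+1}−ȳ) = -15.6846
Denominator Σ(y_t−ȳ)² = 91.3091
r_1 = -15.6846 / 91.3091 = -0.172

-0.172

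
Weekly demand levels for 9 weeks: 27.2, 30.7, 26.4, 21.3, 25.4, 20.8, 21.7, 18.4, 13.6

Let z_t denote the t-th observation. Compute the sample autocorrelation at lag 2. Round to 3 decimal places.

0.152

Mean z̄ = (27.2 + 30.7 + 26.4 + 21.3 + 25.4 + 20.8 + 21.7 + 18.4 + 13.6)/9 = 22.8333
Σ(z_t−z̄)(z_{t+2}−z̄) = (15.5744) + (-12.0622) + (9.1544) + (3.1178) + (-2.9089) + (9.0144) + (10.4644) = 32.3544
Denominator Σ(z_t−z̄)² = 212.9400
r_2 = 32.3544 / 212.9400 = 0.152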